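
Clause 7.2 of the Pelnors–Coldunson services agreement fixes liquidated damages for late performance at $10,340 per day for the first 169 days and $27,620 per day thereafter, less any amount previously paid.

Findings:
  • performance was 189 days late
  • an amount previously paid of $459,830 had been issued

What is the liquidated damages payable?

First 169 days: 169 × $10,340 = $1,747,460
Remaining days: (189 − 169) × $27,620 = $552,400
Accrued per-day damages: $1,747,460 + $552,400 = $2,299,860
Less amount previously paid: $2,299,860 − $459,830 = $1,840,030

$1,840,030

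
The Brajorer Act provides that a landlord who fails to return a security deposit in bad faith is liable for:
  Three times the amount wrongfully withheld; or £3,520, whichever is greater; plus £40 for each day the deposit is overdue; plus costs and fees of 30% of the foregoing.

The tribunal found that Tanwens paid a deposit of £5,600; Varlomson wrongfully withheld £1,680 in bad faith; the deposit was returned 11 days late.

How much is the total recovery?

£7,124

Trebled: 3 × £1,680 = £5,040
Minimum £3,520: £5,040 meets the minimum, no increase.
Late-return penalty: 11 × £40 = £440
Damages plus late penalty: £5,040 + £440 = £5,480
Costs and fees: 30% of £5,480 = £1,644
Total recovery: £5,480 + £1,644 = £7,124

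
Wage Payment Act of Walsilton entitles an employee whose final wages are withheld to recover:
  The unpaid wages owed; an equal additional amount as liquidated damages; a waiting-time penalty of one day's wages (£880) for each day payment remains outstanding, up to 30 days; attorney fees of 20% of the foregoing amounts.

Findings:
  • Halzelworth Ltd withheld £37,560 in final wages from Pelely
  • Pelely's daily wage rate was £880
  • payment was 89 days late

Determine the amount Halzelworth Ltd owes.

Liquidated damages (equal amount): £37,560
Penalty days: min(89, 30) = 30
Waiting-time penalty: 30 × £880 = £26,400
Subtotal: £37,560 + £37,560 + £26,400 = £101,520
Attorney fees: 20% of £101,520 = £20,304
Total award: £101,520 + £20,304 = £121,824

£121,824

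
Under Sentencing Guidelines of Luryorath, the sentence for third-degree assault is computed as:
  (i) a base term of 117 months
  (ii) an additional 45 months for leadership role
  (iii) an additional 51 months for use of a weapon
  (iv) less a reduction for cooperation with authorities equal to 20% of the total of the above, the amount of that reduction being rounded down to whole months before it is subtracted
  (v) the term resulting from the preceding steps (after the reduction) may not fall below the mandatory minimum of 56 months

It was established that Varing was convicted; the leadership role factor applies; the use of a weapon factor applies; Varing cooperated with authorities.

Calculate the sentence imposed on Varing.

Leadership role enhancement: +45 months
Use of a weapon enhancement: +51 months
Adjusted term: 117 months + 45 months + 51 months = 213 months
Cooperation with authorities reduction: 20% of 213 months = 42 months (rounded down)
After reduction: 213 − 42 = 171 months
Minimum 56 months: 171 months meets the minimum, no increase.

171 months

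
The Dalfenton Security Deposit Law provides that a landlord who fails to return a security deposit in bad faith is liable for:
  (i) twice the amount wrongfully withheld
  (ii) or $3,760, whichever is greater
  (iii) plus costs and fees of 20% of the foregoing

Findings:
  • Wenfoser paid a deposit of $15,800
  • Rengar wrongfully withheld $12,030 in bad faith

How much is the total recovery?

Doubled: 2 × $12,030 = $24,060
Minimum $3,760: $24,060 meets the minimum, no increase.
Costs and fees: 20% of $24,060 = $4,812
Total recovery: $24,060 + $4,812 = $28,872

$28,872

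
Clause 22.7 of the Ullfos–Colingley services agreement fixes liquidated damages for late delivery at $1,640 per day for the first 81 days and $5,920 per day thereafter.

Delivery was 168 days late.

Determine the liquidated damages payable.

$647,880

First 81 days: 81 × $1,640 = $132,840
Remaining days: (168 − 81) × $5,920 = $515,040
Accrued per-day damages: $132,840 + $515,040 = $647,880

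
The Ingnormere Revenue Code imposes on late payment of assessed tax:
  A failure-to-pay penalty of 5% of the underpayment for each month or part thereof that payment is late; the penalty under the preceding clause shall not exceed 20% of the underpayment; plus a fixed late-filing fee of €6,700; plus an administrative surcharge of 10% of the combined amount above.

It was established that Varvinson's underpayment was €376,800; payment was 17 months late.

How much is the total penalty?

Penalty: €90,266

Accrued rate: 5% × 17 = 85%, capped at 20% → 20%
Failure-to-pay penalty: 20% of €376,800 = €75,360
Penalty before surcharge: €75,360 + €6,700 = €82,060
Administrative surcharge: 10% of €82,060 = €8,206
Total penalty: €82,060 + €8,206 = €90,266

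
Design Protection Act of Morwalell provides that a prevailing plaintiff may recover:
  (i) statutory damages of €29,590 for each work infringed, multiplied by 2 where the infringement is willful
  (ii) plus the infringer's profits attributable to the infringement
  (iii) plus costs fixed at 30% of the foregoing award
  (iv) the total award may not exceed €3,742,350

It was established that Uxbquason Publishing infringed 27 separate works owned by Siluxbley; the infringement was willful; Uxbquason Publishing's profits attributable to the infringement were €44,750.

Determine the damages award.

€2,135,393

Statutory damages: 27 × €29,590 = €798,930
Doubled: 2 × €798,930 = €1,597,860
Combined award: €1,597,860 + €44,750 = €1,642,610
Costs: 30% of €1,642,610 = €492,783
Award plus costs: €1,642,610 + €492,783 = €2,135,393
Cap at €3,742,350: €2,135,393 is within the cap, no reduction.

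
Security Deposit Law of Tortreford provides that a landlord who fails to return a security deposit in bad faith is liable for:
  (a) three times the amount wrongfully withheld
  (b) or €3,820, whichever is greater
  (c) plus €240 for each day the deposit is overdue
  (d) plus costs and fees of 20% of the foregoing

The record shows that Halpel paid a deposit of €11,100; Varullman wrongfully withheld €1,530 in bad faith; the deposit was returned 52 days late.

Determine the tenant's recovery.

€20,484

Trebled: 3 × €1,530 = €4,590
Minimum €3,820: €4,590 meets the minimum, no increase.
Late-return penalty: 52 × €240 = €12,480
Damages plus late penalty: €4,590 + €12,480 = €17,070
Costs and fees: 20% of €17,070 = €3,414
Total recovery: €17,070 + €3,414 = €20,484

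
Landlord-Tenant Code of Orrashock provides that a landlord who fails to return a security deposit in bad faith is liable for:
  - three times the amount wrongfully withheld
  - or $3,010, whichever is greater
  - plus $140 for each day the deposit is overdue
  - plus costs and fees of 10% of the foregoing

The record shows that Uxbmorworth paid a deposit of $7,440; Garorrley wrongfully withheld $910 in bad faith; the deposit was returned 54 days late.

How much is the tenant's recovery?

Trebled: 3 × $910 = $2,730
Minimum $3,010: $2,730 is below the minimum → $3,010
Late-return penalty: 54 × $140 = $7,560
Damages plus late penalty: $3,010 + $7,560 = $10,570
Costs and fees: 10% of $10,570 = $1,057
Total recovery: $10,570 + $1,057 = $11,627

$11,627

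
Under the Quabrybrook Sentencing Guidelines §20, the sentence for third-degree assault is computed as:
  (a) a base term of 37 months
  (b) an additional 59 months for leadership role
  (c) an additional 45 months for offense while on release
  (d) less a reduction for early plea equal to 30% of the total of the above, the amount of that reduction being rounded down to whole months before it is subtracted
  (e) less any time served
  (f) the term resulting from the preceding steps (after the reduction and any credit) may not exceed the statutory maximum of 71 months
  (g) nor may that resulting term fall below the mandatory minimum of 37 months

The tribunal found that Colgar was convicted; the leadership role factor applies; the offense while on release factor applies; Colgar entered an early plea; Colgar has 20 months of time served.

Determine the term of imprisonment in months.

71 months

Leadership role enhancement: +59 months
Offense while on release enhancement: +45 months
Adjusted term: 37 months + 59 months + 45 months = 141 months
Early plea reduction: 30% of 141 months = 42 months (rounded down)
After reduction: 141 − 42 = 99 months
Less time served: 99 months − 20 months = 79 months
Cap at 71 months: 79 months exceeds the cap → 71 months
Minimum 37 months: 71 months meets the minimum, no increase.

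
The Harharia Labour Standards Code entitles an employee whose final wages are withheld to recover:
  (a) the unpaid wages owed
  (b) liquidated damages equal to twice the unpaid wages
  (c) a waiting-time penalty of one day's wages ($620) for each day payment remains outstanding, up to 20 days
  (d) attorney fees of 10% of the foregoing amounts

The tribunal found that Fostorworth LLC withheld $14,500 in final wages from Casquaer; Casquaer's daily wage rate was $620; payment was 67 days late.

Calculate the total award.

Doubled: 2 × $14,500 = $29,000
Penalty days: min(67, 20) = 20
Waiting-time penalty: 20 × $620 = $12,400
Subtotal: $14,500 + $29,000 + $12,400 = $55,900
Attorney fees: 10% of $55,900 = $5,590
Total award: $55,900 + $5,590 = $61,490

$61,490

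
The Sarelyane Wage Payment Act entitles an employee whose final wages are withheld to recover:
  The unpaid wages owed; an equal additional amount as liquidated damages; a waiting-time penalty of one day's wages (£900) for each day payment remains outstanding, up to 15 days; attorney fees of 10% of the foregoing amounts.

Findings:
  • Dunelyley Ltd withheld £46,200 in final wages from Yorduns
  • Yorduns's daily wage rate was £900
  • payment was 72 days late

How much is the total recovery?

Liquidated damages (equal amount): £46,200
Penalty days: min(72, 15) = 15
Waiting-time penalty: 15 × £900 = £13,500
Subtotal: £46,200 + £46,200 + £13,500 = £105,900
Attorney fees: 10% of £105,900 = £10,590
Total award: £105,900 + £10,590 = £116,490

£116,490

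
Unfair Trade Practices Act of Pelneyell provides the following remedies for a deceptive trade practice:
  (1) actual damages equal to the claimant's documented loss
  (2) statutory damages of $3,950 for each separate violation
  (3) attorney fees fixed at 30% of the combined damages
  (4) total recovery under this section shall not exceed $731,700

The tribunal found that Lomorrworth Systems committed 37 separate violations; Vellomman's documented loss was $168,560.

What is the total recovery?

Statutory damages: 37 × $3,950 = $146,150
Combined damages: $168,560 + $146,150 = $314,710
Attorney fees: 30% of $314,710 = $94,413
Total before cap: $314,710 + $94,413 = $409,123
Cap at $731,700: $409,123 is within the cap, no reduction.

$409,123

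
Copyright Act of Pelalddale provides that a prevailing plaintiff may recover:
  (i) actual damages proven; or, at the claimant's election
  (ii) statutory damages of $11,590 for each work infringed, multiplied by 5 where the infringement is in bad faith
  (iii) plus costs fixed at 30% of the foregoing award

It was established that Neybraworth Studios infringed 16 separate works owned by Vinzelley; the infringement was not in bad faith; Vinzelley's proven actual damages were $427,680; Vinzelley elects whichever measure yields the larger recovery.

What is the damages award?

Statutory damages: 16 × $11,590 = $185,440
Infringement not in bad faith: no ×5 enhancement.
Greater of actual damages ($427,680) or statutory damages ($185,440): $427,680
Costs: 30% of $427,680 = $128,304
Award plus costs: $427,680 + $128,304 = $555,984

Award: $555,984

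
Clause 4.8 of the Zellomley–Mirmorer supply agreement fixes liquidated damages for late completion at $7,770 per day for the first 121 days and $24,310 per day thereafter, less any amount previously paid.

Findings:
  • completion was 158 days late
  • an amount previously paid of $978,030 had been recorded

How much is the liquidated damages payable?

First 121 days: 121 × $7,770 = $940,170
Remaining days: (158 − 121) × $24,310 = $899,470
Accrued per-day damages: $940,170 + $899,470 = $1,839,640
Less amount previously paid: $1,839,640 − $978,030 = $861,610

$861,610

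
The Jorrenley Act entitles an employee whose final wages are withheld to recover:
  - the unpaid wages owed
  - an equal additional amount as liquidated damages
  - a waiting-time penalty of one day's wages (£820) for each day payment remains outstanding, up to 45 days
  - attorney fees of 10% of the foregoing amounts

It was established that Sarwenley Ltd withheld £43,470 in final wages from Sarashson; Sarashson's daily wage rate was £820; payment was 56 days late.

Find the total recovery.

£136,224

Liquidated damages (equal amount): £43,470
Penalty days: min(56, 45) = 45
Waiting-time penalty: 45 × £820 = £36,900
Subtotal: £43,470 + £43,470 + £36,900 = £123,840
Attorney fees: 10% of £123,840 = £12,384
Total award: £123,840 + £12,384 = £136,224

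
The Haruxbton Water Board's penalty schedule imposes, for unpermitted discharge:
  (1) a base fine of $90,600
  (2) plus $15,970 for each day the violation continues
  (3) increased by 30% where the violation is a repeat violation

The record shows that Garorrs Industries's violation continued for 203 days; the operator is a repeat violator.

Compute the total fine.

$4,332,263

Per-day component: 203 × $15,970 = $3,241,910
Base plus per-day: $90,600 + $3,241,910 = $3,332,510
Enhancement: 30% of $3,332,510 = $999,753
Enhanced fine: $3,332,510 + $999,753 = $4,332,263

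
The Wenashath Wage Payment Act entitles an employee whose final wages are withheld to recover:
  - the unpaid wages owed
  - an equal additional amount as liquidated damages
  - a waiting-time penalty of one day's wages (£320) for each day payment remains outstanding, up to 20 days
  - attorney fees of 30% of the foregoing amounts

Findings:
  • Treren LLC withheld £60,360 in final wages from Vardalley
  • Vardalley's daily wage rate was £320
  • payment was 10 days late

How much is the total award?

Liquidated damages (equal amount): £60,360
Penalty days: min(10, 20) = 10
Waiting-time penalty: 10 × £320 = £3,200
Subtotal: £60,360 + £60,360 + £3,200 = £123,920
Attorney fees: 30% of £123,920 = £37,176
Total award: £123,920 + £37,176 = £161,096

£161,096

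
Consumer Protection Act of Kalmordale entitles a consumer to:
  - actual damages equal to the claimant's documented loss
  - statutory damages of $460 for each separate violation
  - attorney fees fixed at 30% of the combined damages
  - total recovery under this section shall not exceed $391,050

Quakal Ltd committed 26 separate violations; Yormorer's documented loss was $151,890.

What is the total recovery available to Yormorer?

Statutory damages: 26 × $460 = $11,960
Combined damages: $151,890 + $11,960 = $163,850
Attorney fees: 30% of $163,850 = $49,155
Total before cap: $163,850 + $49,155 = $213,005
Cap at $391,050: $213,005 is within the cap, no reduction.

$213,005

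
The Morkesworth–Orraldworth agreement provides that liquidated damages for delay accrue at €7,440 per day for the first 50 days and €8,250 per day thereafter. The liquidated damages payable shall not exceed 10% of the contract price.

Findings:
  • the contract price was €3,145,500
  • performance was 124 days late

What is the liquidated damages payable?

€314,550

First 50 days: 50 × €7,440 = €372,000
Remaining days: (124 − 50) × €8,250 = €610,500
Accrued per-day damages: €372,000 + €610,500 = €982,500
Cap: 10% of €3,145,500 = €314,550
Cap at €314,550: €982,500 exceeds the cap → €314,550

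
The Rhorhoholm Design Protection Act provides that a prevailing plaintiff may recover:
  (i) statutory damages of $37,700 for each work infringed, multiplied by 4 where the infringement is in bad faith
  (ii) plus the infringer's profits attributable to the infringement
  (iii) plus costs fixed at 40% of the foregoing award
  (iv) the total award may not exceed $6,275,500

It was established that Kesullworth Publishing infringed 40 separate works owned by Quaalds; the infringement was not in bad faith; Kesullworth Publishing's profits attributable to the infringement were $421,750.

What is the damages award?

Statutory damages: 40 × $37,700 = $1,508,000
Infringement not in bad faith: no ×4 enhancement.
Combined award: $1,508,000 + $421,750 = $1,929,750
Costs: 40% of $1,929,750 = $771,900
Award plus costs: $1,929,750 + $771,900 = $2,701,650
Cap at $6,275,500: $2,701,650 is within the cap, no reduction.

$2,701,650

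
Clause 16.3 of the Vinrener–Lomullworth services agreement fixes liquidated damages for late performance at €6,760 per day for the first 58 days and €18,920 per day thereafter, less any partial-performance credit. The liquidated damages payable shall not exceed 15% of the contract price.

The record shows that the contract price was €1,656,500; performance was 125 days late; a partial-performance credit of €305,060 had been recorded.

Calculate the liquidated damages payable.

First 58 days: 58 × €6,760 = €392,080
Remaining days: (125 − 58) × €18,920 = €1,267,640
Accrued per-day damages: €392,080 + €1,267,640 = €1,659,720
Less partial-performance credit: €1,659,720 − €305,060 = €1,354,660
Cap: 15% of €1,656,500 = €248,475
Cap at €248,475: €1,354,660 exceeds the cap → €248,475

€248,475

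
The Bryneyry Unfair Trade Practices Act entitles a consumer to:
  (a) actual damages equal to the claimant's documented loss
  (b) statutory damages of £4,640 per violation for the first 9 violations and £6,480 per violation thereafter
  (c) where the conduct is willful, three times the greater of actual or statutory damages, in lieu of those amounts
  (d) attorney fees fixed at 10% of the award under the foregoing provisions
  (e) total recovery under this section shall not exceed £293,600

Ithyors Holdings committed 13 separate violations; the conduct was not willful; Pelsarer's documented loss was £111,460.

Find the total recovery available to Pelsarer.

First 9 violations: 9 × £4,640 = £41,760
Remaining violations: (13 − 9) × £6,480 = £25,920
Statutory damages: £41,760 + £25,920 = £67,680
Conduct not willful: the in-lieu enhancement does not apply.
Actual plus statutory damages: £111,460 + £67,680 = £179,140
Attorney fees: 10% of £179,140 = £17,914
Total before cap: £179,140 + £17,914 = £197,054
Cap at £293,600: £197,054 is within the cap, no reduction.

£197,054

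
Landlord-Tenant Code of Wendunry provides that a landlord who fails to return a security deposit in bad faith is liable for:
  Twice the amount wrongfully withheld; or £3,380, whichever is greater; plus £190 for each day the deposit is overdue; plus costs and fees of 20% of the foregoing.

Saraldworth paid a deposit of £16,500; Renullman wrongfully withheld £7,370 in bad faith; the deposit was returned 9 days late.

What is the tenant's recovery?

Doubled: 2 × £7,370 = £14,740
Minimum £3,380: £14,740 meets the minimum, no increase.
Late-return penalty: 9 × £190 = £1,710
Damages plus late penalty: £14,740 + £1,710 = £16,450
Costs and fees: 20% of £16,450 = £3,290
Total recovery: £16,450 + £3,290 = £19,740

£19,740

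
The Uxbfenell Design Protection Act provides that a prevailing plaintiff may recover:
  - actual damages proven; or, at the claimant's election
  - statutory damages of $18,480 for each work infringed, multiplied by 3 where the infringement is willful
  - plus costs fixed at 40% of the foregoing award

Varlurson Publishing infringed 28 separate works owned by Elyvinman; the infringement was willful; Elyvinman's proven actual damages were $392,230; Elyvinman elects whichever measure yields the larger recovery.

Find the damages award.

Award: $2,173,248

Statutory damages: 28 × $18,480 = $517,440
Trebled: 3 × $517,440 = $1,552,320
Greater of actual damages ($392,230) or enhanced statutory damages ($1,552,320): $1,552,320
Costs: 40% of $1,552,320 = $620,928
Award plus costs: $1,552,320 + $620,928 = $2,173,248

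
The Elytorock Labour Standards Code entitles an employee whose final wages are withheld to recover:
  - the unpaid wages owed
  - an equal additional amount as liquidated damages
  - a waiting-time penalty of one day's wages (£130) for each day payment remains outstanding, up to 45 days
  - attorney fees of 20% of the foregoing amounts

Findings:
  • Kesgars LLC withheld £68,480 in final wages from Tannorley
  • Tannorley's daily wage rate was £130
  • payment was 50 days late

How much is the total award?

Liquidated damages (equal amount): £68,480
Penalty days: min(50, 45) = 45
Waiting-time penalty: 45 × £130 = £5,850
Subtotal: £68,480 + £68,480 + £5,850 = £142,810
Attorney fees: 20% of £142,810 = £28,562
Total award: £142,810 + £28,562 = £171,372

£171,372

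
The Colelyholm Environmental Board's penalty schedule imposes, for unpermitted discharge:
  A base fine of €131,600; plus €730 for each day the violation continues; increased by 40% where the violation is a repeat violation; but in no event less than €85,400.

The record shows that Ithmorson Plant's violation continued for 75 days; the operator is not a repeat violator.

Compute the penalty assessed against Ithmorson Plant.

Per-day component: 75 × €730 = €54,750
Base plus per-day: €131,600 + €54,750 = €186,350
The operator is not a repeat violator: no 40% increase.
Minimum €85,400: €186,350 meets the minimum, no increase.

€186,350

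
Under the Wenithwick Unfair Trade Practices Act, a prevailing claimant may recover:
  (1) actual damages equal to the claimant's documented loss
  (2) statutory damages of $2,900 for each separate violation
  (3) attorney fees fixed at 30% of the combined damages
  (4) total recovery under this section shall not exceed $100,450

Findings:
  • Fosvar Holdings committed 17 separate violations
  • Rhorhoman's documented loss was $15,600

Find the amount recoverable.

$84,370

Statutory damages: 17 × $2,900 = $49,300
Combined damages: $15,600 + $49,300 = $64,900
Attorney fees: 30% of $64,900 = $19,470
Total before cap: $64,900 + $19,470 = $84,370
Cap at $100,450: $84,370 is within the cap, no reduction.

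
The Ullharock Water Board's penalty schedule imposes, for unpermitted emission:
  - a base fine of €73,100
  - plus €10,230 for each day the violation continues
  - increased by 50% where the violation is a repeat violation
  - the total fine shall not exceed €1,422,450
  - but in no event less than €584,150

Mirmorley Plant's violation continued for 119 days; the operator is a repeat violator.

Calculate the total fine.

Per-day component: 119 × €10,230 = €1,217,370
Base plus per-day: €73,100 + €1,217,370 = €1,290,470
Enhancement: 50% of €1,290,470 = €645,235
Enhanced fine: €1,290,470 + €645,235 = €1,935,705
Cap at €1,422,450: €1,935,705 exceeds the cap → €1,422,450
Minimum €584,150: €1,422,450 meets the minimum, no increase.

€1,422,450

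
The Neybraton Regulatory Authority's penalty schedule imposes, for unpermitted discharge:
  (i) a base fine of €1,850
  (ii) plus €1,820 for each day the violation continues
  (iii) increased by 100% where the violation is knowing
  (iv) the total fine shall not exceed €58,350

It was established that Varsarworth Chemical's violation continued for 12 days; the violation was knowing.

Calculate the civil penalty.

€47,380

Per-day component: 12 × €1,820 = €21,840
Base plus per-day: €1,850 + €21,840 = €23,690
Enhancement: 100% of €23,690 = €23,690
Enhanced fine: €23,690 + €23,690 = €47,380
Cap at €58,350: €47,380 is within the cap, no reduction.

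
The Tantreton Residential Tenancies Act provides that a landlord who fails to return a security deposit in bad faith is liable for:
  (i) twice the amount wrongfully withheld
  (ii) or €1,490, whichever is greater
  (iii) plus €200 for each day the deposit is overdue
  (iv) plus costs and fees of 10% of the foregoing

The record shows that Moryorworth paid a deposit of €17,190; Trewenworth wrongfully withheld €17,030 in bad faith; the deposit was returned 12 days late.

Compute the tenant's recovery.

Doubled: 2 × €17,030 = €34,060
Minimum €1,490: €34,060 meets the minimum, no increase.
Late-return penalty: 12 × €200 = €2,400
Damages plus late penalty: €34,060 + €2,400 = €36,460
Costs and fees: 10% of €36,460 = €3,646
Total recovery: €36,460 + €3,646 = €40,106

€40,106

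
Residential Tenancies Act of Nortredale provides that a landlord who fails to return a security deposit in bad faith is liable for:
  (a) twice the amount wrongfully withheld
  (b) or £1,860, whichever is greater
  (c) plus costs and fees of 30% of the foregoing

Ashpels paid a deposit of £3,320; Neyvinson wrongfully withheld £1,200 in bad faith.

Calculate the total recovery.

Recovery: £3,120

Doubled: 2 × £1,200 = £2,400
Minimum £1,860: £2,400 meets the minimum, no increase.
Costs and fees: 30% of £2,400 = £720
Total recovery: £2,400 + £720 = £3,120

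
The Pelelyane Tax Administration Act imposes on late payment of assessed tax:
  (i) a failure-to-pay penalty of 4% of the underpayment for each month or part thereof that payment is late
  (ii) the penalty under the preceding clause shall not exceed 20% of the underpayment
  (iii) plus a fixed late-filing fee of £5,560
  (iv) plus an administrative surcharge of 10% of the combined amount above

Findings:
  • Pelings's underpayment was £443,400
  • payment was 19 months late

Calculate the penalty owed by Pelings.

£103,664

Accrued rate: 4% × 19 = 76%, capped at 20% → 20%
Failure-to-pay penalty: 20% of £443,400 = £88,680
Penalty before surcharge: £88,680 + £5,560 = £94,240
Administrative surcharge: 10% of £94,240 = £9,424
Total penalty: £94,240 + £9,424 = £103,664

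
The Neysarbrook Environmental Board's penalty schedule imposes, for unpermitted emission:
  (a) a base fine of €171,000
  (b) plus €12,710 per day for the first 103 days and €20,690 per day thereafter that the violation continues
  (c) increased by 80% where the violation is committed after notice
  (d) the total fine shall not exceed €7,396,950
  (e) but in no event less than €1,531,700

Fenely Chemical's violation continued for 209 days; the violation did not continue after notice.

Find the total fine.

First 103 days: 103 × €12,710 = €1,309,130
Remaining days: (209 − 103) × €20,690 = €2,193,140
Per-day component: €1,309,130 + €2,193,140 = €3,502,270
Base plus per-day: €171,000 + €3,502,270 = €3,673,270
The violation did not continue after notice: no 80% increase.
Cap at €7,396,950: €3,673,270 is within the cap, no reduction.
Minimum €1,531,700: €3,673,270 meets the minimum, no increase.

Civil penalty: €3,673,270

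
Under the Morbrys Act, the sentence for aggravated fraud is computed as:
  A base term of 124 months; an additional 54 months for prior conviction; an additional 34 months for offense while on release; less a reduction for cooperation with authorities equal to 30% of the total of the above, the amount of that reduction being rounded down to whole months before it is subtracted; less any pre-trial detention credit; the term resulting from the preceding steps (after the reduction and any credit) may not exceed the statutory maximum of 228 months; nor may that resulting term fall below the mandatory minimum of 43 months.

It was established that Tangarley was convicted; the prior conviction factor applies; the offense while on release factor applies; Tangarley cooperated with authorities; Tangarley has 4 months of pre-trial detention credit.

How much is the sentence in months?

Sentence: 145 months

Prior conviction enhancement: +54 months
Offense while on release enhancement: +34 months
Adjusted term: 124 months + 54 months + 34 months = 212 months
Cooperation with authorities reduction: 30% of 212 months = 63 months (rounded down)
After reduction: 212 − 63 = 149 months
Less pre-trial detention credit: 149 months − 4 months = 145 months
Cap at 228 months: 145 months is within the cap, no reduction.
Minimum 43 months: 145 months meets the minimum, no increase.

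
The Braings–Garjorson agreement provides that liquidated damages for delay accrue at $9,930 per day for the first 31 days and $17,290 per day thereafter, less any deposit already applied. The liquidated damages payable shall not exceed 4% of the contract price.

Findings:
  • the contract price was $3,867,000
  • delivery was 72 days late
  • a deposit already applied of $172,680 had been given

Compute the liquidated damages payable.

$154,680

First 31 days: 31 × $9,930 = $307,830
Remaining days: (72 − 31) × $17,290 = $708,890
Accrued per-day damages: $307,830 + $708,890 = $1,016,720
Less deposit already applied: $1,016,720 − $172,680 = $844,040
Cap: 4% of $3,867,000 = $154,680
Cap at $154,680: $844,040 exceeds the cap → $154,680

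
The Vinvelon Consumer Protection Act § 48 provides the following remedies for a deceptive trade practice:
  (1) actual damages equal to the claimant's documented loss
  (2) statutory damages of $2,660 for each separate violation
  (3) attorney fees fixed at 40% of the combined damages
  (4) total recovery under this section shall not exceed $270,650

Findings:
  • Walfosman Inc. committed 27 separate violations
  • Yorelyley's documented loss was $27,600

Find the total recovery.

Statutory damages: 27 × $2,660 = $71,820
Combined damages: $27,600 + $71,820 = $99,420
Attorney fees: 40% of $99,420 = $39,768
Total before cap: $99,420 + $39,768 = $139,188
Cap at $270,650: $139,188 is within the cap, no reduction.

$139,188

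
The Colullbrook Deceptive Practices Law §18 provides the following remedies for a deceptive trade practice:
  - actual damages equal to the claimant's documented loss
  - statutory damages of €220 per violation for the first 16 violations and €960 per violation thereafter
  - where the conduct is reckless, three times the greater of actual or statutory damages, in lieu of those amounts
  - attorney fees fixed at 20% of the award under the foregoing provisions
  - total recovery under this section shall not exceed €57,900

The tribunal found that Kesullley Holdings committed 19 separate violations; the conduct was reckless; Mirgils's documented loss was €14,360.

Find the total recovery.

First 16 violations: 16 × €220 = €3,520
Remaining violations: (19 − 16) × €960 = €2,880
Statutory damages: €3,520 + €2,880 = €6,400
Greater of actual damages (€14,360) or statutory damages (€6,400): €14,360
Trebled: 3 × €14,360 = €43,080
Attorney fees: 20% of €43,080 = €8,616
Total before cap: €43,080 + €8,616 = €51,696
Cap at €57,900: €51,696 is within the cap, no reduction.

€51,696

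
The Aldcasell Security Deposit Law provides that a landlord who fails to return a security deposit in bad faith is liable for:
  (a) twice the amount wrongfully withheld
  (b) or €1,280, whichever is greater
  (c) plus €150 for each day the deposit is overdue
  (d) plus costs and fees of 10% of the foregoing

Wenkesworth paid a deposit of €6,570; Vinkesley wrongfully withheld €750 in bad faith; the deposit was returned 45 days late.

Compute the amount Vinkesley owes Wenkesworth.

Doubled: 2 × €750 = €1,500
Minimum €1,280: €1,500 meets the minimum, no increase.
Late-return penalty: 45 × €150 = €6,750
Damages plus late penalty: €1,500 + €6,750 = €8,250
Costs and fees: 10% of €8,250 = €825
Total recovery: €8,250 + €825 = €9,075

€9,075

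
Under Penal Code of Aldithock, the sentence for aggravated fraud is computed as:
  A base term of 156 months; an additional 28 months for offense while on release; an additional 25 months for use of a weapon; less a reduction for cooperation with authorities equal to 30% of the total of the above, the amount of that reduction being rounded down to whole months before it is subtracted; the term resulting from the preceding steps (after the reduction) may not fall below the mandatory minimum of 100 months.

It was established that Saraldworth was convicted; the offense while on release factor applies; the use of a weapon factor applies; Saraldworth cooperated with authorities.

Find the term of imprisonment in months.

147 months

Offense while on release enhancement: +28 months
Use of a weapon enhancement: +25 months
Adjusted term: 156 months + 28 months + 25 months = 209 months
Cooperation with authorities reduction: 30% of 209 months = 62 months (rounded down)
After reduction: 209 − 62 = 147 months
Minimum 100 months: 147 months meets the minimum, no increase.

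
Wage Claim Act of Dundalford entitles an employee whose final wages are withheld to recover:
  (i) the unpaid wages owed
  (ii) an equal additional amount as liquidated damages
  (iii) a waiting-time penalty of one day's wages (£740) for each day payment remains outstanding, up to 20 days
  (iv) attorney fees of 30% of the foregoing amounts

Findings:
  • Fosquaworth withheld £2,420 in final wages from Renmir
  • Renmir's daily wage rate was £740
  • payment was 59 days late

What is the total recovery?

Liquidated damages (equal amount): £2,420
Penalty days: min(59, 20) = 20
Waiting-time penalty: 20 × £740 = £14,800
Subtotal: £2,420 + £2,420 + £14,800 = £19,640
Attorney fees: 30% of £19,640 = £5,892
Total award: £19,640 + £5,892 = £25,532

Total award: £25,532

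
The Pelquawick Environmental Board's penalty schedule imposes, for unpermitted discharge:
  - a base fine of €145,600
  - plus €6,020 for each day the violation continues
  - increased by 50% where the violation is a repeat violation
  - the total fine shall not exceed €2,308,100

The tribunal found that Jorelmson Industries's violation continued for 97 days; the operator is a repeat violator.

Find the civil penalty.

Per-day component: 97 × €6,020 = €583,940
Base plus per-day: €145,600 + €583,940 = €729,540
Enhancement: 50% of €729,540 = €364,770
Enhanced fine: €729,540 + €364,770 = €1,094,310
Cap at €2,308,100: €1,094,310 is within the cap, no reduction.

€1,094,310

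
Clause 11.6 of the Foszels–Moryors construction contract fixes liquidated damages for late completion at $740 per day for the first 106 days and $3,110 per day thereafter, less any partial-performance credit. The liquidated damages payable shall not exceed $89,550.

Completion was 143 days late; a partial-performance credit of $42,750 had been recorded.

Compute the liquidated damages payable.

First 106 days: 106 × $740 = $78,440
Remaining days: (143 − 106) × $3,110 = $115,070
Accrued per-day damages: $78,440 + $115,070 = $193,510
Less partial-performance credit: $193,510 − $42,750 = $150,760
Cap at $89,550: $150,760 exceeds the cap → $89,550

Liquidated damages: $89,550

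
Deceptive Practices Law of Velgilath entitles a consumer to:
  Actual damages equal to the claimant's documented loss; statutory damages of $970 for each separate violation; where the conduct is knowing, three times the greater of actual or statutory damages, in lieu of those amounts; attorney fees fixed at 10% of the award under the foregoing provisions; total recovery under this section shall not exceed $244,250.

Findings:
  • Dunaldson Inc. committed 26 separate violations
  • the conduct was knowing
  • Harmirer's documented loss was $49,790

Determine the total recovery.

Statutory damages: 26 × $970 = $25,220
Greater of actual damages ($49,790) or statutory damages ($25,220): $49,790
Trebled: 3 × $49,790 = $149,370
Attorney fees: 10% of $149,370 = $14,937
Total before cap: $149,370 + $14,937 = $164,307
Cap at $244,250: $164,307 is within the cap, no reduction.

$164,307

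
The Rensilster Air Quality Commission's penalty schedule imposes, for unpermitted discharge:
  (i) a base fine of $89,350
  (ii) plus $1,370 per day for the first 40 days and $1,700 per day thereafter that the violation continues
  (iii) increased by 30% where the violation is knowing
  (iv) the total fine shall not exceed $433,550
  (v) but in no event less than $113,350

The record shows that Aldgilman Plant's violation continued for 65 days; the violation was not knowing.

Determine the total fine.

First 40 days: 40 × $1,370 = $54,800
Remaining days: (65 − 40) × $1,700 = $42,500
Per-day component: $54,800 + $42,500 = $97,300
Base plus per-day: $89,350 + $97,300 = $186,650
The violation was not knowing: no 30% increase.
Cap at $433,550: $186,650 is within the cap, no reduction.
Minimum $113,350: $186,650 meets the minimum, no increase.

Civil penalty: $186,650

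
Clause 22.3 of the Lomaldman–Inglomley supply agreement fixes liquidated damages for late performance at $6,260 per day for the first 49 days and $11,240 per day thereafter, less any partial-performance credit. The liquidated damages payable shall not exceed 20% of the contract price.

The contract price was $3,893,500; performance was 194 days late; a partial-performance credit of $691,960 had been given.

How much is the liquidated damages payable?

$778,700

First 49 days: 49 × $6,260 = $306,740
Remaining days: (194 − 49) × $11,240 = $1,629,800
Accrued per-day damages: $306,740 + $1,629,800 = $1,936,540
Less partial-performance credit: $1,936,540 − $691,960 = $1,244,580
Cap: 20% of $3,893,500 = $778,700
Cap at $778,700: $1,244,580 exceeds the cap → $778,700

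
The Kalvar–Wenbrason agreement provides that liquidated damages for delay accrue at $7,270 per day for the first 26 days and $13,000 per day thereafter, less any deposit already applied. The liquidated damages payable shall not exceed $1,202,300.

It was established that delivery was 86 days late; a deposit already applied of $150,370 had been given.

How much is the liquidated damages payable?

First 26 days: 26 × $7,270 = $189,020
Remaining days: (86 − 26) × $13,000 = $780,000
Accrued per-day damages: $189,020 + $780,000 = $969,020
Less deposit already applied: $969,020 − $150,370 = $818,650
Cap at $1,202,300: $818,650 is within the cap, no reduction.

$818,650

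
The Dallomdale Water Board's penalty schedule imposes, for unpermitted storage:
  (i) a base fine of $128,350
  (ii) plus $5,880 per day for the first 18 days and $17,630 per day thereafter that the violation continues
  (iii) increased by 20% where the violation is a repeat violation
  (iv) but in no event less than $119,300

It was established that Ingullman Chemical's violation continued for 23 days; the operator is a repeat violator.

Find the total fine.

First 18 days: 18 × $5,880 = $105,840
Remaining days: (23 − 18) × $17,630 = $88,150
Per-day component: $105,840 + $88,150 = $193,990
Base plus per-day: $128,350 + $193,990 = $322,340
Enhancement: 20% of $322,340 = $64,468
Enhanced fine: $322,340 + $64,468 = $386,808
Minimum $119,300: $386,808 meets the minimum, no increase.

$386,808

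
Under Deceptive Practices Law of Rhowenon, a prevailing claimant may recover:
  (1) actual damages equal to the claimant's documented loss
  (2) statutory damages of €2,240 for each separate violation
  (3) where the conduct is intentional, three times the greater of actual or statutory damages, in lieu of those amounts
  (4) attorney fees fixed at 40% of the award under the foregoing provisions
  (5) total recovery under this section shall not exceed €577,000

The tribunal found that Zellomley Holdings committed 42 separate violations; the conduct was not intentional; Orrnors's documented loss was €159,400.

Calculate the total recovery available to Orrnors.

Statutory damages: 42 × €2,240 = €94,080
Conduct not intentional: the in-lieu enhancement does not apply.
Actual plus statutory damages: €159,400 + €94,080 = €253,480
Attorney fees: 40% of €253,480 = €101,392
Total before cap: €253,480 + €101,392 = €354,872
Cap at €577,000: €354,872 is within the cap, no reduction.

€354,872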